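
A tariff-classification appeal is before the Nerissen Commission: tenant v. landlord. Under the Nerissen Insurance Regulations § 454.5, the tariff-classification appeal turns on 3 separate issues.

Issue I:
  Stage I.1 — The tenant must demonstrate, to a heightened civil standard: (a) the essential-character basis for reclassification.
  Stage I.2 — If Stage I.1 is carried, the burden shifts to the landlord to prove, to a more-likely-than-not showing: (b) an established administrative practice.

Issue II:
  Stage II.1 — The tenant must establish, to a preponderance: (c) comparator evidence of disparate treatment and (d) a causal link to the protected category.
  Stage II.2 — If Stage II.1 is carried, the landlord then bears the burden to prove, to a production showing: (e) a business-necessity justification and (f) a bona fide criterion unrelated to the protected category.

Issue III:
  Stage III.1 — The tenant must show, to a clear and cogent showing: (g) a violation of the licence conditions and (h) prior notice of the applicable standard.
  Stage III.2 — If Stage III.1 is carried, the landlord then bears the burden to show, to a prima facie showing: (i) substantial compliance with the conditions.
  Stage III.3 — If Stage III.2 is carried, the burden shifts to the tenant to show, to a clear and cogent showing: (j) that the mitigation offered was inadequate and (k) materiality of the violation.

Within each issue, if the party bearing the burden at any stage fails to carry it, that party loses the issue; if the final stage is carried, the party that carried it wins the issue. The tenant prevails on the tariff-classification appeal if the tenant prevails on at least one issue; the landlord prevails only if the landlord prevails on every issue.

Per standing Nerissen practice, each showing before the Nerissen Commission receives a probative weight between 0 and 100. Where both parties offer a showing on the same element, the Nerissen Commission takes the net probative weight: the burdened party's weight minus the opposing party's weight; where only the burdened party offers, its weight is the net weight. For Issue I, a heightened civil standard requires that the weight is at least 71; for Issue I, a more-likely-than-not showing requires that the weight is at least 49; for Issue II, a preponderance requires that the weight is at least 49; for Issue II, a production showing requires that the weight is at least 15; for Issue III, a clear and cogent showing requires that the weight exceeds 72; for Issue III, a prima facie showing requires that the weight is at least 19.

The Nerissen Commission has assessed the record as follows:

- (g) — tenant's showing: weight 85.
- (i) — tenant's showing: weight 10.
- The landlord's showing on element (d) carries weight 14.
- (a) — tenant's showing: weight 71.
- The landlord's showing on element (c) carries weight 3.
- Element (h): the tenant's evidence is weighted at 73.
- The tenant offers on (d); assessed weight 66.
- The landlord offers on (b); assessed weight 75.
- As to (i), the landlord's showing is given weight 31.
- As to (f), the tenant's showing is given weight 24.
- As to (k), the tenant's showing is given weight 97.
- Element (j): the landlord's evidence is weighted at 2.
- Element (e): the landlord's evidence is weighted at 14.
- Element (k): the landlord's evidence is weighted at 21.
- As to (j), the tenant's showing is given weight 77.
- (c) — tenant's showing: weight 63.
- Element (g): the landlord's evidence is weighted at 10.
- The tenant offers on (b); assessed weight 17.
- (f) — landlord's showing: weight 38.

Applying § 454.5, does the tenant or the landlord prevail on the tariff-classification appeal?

— Issue I —
Stage I.1 (tenant, a heightened civil standard, weight is at least 71): (a) 71 ≥ 71 — meets.
  The tenant carries Stage I.1; the landlord now bears the burden.
Stage I.2 (landlord, a more-likely-than-not showing, weight is at least 49): (b) net 75−17=58 ≥ 49 — meets.
  Stage I.2 carried; the final stage is satisfied.
Every stage carried; the landlord prevails on this issue.
— Issue II —
At Stage II.1 the tenant must meet a preponderance (weight is at least 49): on (c) the weight is 63 less the opposing 3 gives net 60, which does reach 49, so (c) meets the standard; on (d) the weight is 66 less the opposing 14 gives net 52, ≥ 49, so (d) meets the standard.
  Stage II.1 is satisfied; the onus moves to the landlord.
At Stage II.2 the landlord must meet a production showing (weight is at least 15): on (e) the weight is 14, < 15, so (e) does not meet the standard; on (f) the weight is 38 less the opposing 24 gives net 14, which does not reach 15, so (f) does not meet the standard.
  Stage II.2 not carried; the landlord fails its burden.
The analysis ends at Stage II.2; the tenant prevails on this issue.
— Issue III —
At Stage III.1 the tenant must meet a clear and cogent showing (weight exceeds 72): on (g) the weight is 85 less the opposing 10 gives net 75, > 72, so (g) meets the standard; on (h) the weight is 73, > 72, so (h) meets the standard.
  The tenant carries Stage III.1; the landlord now bears the burden.
At Stage III.2 the landlord must meet a prima facie showing (weight is at least 19): on (i) the weight is 31 less the opposing 10 gives net 21, ≥ 19, so (i) meets the standard.
  All elements met. The burden passes to the tenant.
At Stage III.3 the tenant must meet a clear and cogent showing (weight exceeds 72): on (j) the weight is 77 less the opposing 2 gives net 75, > 72, so (j) meets the standard; on (k) the weight is 97 less the opposing 21 gives net 76, > 72, so (k) meets the standard.
  Stage III.3 carried; the final stage is satisfied.
With every stage satisfied, the tenant prevails on this issue.
Per-issue: Issue I → landlord; Issue II → tenant; Issue III → tenant. The tenant must prevail on at least one issue; overall, the tenant prevails.

tenant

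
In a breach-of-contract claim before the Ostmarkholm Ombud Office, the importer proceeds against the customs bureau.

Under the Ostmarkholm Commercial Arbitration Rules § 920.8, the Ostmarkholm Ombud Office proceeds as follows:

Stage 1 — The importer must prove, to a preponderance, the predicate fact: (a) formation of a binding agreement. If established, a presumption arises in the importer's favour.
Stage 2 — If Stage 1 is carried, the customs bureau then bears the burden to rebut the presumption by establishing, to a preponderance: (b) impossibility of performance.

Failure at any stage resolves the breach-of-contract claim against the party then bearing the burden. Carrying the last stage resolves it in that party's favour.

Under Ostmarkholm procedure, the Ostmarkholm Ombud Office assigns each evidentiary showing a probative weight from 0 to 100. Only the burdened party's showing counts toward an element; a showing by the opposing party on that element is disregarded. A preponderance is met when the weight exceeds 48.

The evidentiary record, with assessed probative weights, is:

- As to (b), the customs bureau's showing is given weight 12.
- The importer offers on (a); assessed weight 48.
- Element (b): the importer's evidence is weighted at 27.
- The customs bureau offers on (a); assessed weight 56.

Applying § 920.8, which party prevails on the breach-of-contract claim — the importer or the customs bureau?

Stage 1 — burden on importer; standard: a preponderance (weight exceeds 48).
    (a): 48 (customs bureau's 56 disregarded) ≤ 48 [not met]
  Not every element is met, so the importer fails to carry Stage 1.
So the customs bureau prevails.

customs bureau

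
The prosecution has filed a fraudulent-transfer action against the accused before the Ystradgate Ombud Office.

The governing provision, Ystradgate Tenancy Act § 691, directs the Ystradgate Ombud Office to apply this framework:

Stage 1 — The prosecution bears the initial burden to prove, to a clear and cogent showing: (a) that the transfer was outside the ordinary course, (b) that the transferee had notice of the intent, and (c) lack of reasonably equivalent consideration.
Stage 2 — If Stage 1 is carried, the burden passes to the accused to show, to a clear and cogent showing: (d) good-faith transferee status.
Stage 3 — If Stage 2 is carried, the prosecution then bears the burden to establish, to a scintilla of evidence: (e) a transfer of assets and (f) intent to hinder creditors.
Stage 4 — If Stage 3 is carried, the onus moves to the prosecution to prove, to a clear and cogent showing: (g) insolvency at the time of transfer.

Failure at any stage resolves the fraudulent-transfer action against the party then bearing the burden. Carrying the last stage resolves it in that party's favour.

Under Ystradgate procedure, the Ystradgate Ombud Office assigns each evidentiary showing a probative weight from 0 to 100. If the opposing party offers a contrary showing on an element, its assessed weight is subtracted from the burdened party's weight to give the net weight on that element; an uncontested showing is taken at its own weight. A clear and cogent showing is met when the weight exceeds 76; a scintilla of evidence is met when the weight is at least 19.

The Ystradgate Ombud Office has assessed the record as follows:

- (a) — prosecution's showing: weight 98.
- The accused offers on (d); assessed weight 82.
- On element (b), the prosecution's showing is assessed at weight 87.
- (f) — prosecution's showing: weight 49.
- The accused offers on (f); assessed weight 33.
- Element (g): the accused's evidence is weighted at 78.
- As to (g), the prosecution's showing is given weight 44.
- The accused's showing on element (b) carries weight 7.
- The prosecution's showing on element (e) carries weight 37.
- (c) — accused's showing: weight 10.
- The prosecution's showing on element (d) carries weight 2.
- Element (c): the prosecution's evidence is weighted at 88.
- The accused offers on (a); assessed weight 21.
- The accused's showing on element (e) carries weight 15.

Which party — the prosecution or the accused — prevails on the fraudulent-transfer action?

accused

Stage 1 (prosecution, a clear and cogent showing, weight exceeds 76): (a) net 98−21=77 > 76 — meets; (b) net 87−7=80 > 76 — meets; (c) net 88−10=78 > 76 — meets.
  Stage 1 carried; the burden shifts to the accused.
Stage 2 (accused, a clear and cogent showing, weight exceeds 76): (d) net 82−2=80 > 76 — meets.
  The accused carries Stage 2; the prosecution now bears the burden.
Stage 3 (prosecution, a scintilla of evidence, weight is at least 19): (e) net 37−15=22 ≥ 19 — meets; (f) net 49−33=16 < 19 — fails.
  Stage 3 not carried; the prosecution fails its burden.
The accused prevails.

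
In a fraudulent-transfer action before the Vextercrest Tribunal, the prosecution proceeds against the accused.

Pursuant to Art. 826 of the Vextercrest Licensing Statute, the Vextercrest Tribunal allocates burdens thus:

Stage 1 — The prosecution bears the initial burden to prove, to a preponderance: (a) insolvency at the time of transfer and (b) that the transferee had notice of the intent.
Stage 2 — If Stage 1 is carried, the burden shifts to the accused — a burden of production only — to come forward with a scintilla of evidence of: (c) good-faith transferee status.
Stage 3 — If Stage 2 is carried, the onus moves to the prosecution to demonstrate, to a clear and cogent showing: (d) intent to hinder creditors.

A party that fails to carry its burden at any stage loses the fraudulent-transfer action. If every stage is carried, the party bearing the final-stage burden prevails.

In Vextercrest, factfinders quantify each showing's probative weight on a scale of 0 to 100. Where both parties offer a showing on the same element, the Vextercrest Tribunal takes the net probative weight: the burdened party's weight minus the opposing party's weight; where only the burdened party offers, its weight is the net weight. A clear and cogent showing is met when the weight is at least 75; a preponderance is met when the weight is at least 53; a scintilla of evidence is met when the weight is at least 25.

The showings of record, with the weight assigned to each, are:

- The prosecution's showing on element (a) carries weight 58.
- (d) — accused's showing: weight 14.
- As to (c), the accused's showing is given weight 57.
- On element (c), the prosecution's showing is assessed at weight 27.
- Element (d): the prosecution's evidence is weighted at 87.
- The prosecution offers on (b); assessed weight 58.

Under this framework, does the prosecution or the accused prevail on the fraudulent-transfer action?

accused

Stage 1 — burden on prosecution; standard: a preponderance (weight is at least 53).
    (a): 58 ≥ 53 [met]
    (b): 58 ≥ 53 [met]
  Stage 1 is satisfied; the onus moves to the accused.
Stage 2 — burden on accused; standard: a scintilla of evidence (weight is at least 25).
    (c): 57 − 27 = 30 ≥ 25 [met]
  Stage 2 is satisfied; the onus moves to the prosecution.
Stage 3 — burden on prosecution; standard: a clear and cogent showing (weight is at least 75).
    (d): 87 − 14 = 73 < 75 [not met]
  The prosecution does not carry Stage 3.
The accused prevails.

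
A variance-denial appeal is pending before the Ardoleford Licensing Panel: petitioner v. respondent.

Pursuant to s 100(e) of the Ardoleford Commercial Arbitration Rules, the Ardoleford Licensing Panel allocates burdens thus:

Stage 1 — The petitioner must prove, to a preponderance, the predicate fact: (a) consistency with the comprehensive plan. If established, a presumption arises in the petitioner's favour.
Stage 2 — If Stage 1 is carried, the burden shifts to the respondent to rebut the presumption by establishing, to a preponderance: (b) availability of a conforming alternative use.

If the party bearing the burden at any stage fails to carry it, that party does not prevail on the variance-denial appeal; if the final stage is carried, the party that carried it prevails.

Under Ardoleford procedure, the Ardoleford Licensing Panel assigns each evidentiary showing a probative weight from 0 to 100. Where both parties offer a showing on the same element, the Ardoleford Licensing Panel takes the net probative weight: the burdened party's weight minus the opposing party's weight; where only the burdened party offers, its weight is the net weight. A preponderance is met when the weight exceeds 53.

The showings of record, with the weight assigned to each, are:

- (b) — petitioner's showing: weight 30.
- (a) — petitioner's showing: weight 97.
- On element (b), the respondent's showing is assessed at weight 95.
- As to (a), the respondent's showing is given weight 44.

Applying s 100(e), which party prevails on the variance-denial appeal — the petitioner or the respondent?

respondent

Stage 1 (petitioner, a preponderance, weight exceeds 53): (a) net 97−44=53 ≤ 53 — fails.
  Stage 1 not carried; the petitioner fails its burden.
The analysis ends at Stage 1; the respondent prevails.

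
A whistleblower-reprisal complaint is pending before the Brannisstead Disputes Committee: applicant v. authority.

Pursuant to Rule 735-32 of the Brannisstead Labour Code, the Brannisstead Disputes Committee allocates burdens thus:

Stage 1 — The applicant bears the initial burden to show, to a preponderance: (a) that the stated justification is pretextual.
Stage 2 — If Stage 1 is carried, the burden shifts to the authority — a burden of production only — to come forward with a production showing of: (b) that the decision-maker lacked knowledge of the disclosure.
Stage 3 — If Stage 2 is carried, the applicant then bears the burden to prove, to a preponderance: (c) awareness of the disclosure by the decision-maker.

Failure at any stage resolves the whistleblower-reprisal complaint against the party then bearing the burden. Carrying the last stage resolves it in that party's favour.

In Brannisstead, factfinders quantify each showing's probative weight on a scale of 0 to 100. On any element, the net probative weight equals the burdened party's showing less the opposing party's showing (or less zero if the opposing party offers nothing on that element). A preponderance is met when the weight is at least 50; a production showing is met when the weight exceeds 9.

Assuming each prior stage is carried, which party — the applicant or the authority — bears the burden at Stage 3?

applicant

Stage 3's rule assigns the burden to the applicant (to a preponderance).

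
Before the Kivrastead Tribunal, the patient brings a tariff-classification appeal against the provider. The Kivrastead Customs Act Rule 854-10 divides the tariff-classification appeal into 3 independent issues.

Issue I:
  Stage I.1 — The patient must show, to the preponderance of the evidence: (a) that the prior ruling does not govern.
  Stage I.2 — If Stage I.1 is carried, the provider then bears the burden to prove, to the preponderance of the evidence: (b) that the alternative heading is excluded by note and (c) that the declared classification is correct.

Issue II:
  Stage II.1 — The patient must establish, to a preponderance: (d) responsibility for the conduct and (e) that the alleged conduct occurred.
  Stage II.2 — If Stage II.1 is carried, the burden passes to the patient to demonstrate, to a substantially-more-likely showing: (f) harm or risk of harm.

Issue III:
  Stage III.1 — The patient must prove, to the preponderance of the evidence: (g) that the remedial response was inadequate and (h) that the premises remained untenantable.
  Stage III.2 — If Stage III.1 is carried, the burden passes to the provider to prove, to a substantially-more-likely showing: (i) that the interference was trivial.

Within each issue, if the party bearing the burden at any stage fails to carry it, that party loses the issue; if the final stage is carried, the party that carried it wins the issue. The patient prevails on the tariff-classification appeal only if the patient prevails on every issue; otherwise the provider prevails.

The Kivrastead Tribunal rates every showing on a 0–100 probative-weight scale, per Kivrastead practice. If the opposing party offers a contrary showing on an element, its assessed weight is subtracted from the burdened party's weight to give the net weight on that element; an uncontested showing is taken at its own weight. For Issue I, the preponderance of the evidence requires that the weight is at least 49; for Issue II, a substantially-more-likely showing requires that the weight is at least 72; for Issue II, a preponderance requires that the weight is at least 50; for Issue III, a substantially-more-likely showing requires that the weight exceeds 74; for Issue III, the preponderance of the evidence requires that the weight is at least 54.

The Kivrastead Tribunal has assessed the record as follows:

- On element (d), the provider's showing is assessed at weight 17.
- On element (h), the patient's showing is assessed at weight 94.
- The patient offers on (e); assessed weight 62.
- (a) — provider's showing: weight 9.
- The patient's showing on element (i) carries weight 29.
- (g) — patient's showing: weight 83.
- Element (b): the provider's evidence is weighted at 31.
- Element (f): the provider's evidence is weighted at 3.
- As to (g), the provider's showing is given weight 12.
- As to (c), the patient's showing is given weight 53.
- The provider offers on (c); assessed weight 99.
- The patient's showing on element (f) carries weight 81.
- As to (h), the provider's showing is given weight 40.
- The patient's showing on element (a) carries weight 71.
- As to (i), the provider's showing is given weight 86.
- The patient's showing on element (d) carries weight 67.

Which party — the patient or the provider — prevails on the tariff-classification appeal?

— Issue I —
At Stage I.1 the patient must meet the preponderance of the evidence (weight is at least 49): on (a) the weight is 71 less the opposing 9 gives net 62, which does reach 49, so (a) meets the standard.
  All elements met. The burden passes to the provider.
At Stage I.2 the provider must meet the preponderance of the evidence (weight is at least 49): on (b) the weight is 31, which does not reach 49, so (b) does not meet the standard; on (c) the weight is 99 less the opposing 53 gives net 46, which does not reach 49, so (c) does not meet the standard.
  Not every element is met, so the provider fails to carry Stage I.2.
The analysis ends at Stage I.2; the patient prevails on this issue.
— Issue II —
Stage II.1 — burden on patient; standard: a preponderance (weight is at least 50).
    (d): 67 − 17 = 50 ≥ 50 [met]
    (e): 62 ≥ 50 [met]
  Stage II.1 is satisfied; the patient continues to bear the burden.
Stage II.2 — burden on patient; standard: a substantially-more-likely showing (weight is at least 72).
    (f): 81 − 3 = 78 ≥ 72 [met]
  The patient carries the last stage.
Every stage carried; the patient prevails on this issue.
— Issue III —
At Stage III.1 the patient must meet the preponderance of the evidence (weight is at least 54): on (g) the weight is 83 less the opposing 12 gives net 71, ≥ 54, so (g) meets the standard; on (h) the weight is 94 less the opposing 40 gives net 54, which does reach 54, so (h) meets the standard.
  All elements met. The burden passes to the provider.
At Stage III.2 the provider must meet a substantially-more-likely showing (weight exceeds 74): on (i) the weight is 86 less the opposing 29 gives net 57, ≤ 74, so (i) does not meet the standard.
  Not every element is met, so the provider fails to carry Stage III.2.
The patient prevails on this issue.
Per-issue: Issue I → patient; Issue II → patient; Issue III → patient. The patient must prevail on every issue; overall, the patient prevails.

patient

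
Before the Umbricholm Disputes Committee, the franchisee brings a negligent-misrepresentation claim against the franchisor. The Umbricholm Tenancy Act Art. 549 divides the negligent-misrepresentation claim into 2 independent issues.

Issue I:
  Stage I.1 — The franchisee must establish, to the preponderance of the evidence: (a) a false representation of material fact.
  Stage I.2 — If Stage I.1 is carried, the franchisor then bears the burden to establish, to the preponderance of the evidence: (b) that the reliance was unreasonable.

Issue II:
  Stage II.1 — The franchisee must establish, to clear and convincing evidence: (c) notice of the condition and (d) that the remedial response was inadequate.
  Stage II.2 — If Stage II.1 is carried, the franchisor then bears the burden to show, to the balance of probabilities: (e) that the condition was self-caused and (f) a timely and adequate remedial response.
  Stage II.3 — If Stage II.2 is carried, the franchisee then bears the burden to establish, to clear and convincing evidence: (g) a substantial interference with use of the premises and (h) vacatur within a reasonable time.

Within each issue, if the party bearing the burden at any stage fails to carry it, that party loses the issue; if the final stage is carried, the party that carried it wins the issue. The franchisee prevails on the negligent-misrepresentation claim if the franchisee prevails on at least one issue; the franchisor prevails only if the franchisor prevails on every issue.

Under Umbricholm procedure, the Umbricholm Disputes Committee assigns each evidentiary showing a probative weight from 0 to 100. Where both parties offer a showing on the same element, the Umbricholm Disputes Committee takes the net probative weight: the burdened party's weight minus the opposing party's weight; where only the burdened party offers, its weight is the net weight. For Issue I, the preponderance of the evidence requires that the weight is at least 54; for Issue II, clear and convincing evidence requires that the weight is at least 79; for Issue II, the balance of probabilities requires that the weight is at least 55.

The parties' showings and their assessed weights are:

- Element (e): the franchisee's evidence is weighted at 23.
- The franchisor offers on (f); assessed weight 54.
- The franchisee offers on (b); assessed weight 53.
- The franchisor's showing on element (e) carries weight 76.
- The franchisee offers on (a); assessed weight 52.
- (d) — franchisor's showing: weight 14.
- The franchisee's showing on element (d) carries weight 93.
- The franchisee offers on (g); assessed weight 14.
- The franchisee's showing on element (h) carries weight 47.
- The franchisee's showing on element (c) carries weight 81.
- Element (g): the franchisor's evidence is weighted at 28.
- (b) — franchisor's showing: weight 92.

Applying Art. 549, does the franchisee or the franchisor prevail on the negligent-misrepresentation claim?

franchisee

— Issue I —
At Stage I.1 the franchisee must meet the preponderance of the evidence (weight is at least 54): on (a) the weight is 52, which does not reach 54, so (a) does not meet the standard.
  Stage I.1 not carried; the franchisee fails its burden.
So the franchisor prevails on this issue.
— Issue II —
Stage II.1 (franchisee, clear and convincing evidence, weight is at least 79): (c) 81 ≥ 79 — meets; (d) net 93−14=79 ≥ 79 — meets.
  All elements met. The burden passes to the franchisor.
Stage II.2 (franchisor, the balance of probabilities, weight is at least 55): (e) net 76−23=53 < 55 — fails; (f) 54 < 55 — fails.
  Stage II.2 not carried; the franchisor fails its burden.
The analysis ends at Stage II.2; the franchisee prevails on this issue.
Per-issue: Issue I → franchisor; Issue II → franchisee. The franchisee must prevail on at least one issue; overall, the franchisee prevails.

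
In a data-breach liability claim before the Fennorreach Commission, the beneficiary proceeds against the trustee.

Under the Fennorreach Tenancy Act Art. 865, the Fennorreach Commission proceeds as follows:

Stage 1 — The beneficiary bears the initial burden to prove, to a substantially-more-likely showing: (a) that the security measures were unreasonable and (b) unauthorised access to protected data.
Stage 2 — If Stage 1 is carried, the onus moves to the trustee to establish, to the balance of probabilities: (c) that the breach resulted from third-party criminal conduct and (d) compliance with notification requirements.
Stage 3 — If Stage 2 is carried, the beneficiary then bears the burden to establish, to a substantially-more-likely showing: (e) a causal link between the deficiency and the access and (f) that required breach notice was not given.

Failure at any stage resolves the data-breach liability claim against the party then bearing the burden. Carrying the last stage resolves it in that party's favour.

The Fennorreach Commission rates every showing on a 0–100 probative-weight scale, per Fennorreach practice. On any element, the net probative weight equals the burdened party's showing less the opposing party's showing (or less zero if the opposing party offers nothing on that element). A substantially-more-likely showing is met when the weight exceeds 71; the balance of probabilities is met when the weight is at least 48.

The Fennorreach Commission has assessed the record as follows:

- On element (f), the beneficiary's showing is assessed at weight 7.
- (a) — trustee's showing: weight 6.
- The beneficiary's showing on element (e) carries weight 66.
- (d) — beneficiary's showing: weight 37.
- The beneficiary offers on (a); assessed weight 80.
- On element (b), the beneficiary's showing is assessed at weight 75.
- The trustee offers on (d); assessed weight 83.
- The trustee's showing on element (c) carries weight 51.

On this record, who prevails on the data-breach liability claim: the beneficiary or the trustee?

beneficiary

Stage 1 (beneficiary, a substantially-more-likely showing, weight exceeds 71): (a) net 80−6=74 > 71 — meets; (b) 75 > 71 — meets.
  Stage 1 is satisfied; the onus moves to the trustee.
Stage 2 (trustee, the balance of probabilities, weight is at least 48): (c) 51 ≥ 48 — meets; (d) net 83−37=46 < 48 — fails.
  The trustee does not carry Stage 2.
So the beneficiary prevails.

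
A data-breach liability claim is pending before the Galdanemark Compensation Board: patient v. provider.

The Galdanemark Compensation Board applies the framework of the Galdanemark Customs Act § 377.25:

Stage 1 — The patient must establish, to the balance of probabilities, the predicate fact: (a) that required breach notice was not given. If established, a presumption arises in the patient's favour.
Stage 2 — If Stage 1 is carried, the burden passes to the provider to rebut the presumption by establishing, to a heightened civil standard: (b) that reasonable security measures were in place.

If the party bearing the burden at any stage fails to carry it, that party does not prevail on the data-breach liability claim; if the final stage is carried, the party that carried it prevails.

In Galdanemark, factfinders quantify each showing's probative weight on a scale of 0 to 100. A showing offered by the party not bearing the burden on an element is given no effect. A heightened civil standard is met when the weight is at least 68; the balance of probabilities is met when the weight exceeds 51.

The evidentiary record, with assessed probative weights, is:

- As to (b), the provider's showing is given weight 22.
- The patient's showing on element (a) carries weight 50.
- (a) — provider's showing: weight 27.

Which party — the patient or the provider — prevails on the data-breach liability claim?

provider

Stage 1 (patient, the balance of probabilities, weight exceeds 51): (a) 50 (provider's 27 disregarded) ≤ 51 — fails.
  The patient does not carry Stage 1.
The provider prevails.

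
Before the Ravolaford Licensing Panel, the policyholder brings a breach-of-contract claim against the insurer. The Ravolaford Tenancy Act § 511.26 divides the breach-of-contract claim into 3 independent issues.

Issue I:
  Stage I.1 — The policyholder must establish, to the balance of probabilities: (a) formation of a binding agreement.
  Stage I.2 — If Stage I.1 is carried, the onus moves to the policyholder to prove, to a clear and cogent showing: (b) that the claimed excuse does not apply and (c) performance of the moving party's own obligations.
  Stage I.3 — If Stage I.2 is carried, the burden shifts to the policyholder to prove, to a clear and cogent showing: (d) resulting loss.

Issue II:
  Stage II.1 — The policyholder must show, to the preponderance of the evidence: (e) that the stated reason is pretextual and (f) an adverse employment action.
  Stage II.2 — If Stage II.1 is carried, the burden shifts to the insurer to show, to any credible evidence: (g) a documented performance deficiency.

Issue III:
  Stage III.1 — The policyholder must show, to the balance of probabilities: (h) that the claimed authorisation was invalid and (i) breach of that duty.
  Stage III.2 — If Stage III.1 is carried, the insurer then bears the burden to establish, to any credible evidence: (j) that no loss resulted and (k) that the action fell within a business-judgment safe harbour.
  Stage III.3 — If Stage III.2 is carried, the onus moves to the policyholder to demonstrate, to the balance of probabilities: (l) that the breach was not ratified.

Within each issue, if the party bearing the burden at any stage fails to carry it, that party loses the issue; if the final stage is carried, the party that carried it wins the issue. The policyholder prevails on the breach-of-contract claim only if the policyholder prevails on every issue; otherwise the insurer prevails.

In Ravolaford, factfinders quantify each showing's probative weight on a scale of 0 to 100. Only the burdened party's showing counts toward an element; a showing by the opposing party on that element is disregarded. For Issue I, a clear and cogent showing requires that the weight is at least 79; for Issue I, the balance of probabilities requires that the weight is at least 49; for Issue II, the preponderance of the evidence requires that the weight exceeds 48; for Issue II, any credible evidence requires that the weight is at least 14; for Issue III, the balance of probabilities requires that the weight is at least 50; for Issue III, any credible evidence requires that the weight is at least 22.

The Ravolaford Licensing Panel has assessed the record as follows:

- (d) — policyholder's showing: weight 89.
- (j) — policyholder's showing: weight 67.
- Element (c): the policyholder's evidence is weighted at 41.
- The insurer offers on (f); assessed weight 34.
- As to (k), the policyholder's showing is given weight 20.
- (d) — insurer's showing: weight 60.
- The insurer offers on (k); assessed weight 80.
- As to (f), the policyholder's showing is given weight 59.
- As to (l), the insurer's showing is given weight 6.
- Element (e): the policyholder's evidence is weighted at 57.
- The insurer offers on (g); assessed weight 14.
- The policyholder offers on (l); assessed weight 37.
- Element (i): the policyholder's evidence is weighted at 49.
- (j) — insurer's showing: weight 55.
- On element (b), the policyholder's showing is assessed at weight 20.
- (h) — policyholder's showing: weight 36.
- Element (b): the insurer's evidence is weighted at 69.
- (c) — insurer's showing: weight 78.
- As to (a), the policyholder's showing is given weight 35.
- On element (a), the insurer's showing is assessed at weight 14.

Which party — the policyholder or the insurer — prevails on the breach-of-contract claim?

insurer

— Issue I —
At Stage I.1 the policyholder must meet the balance of probabilities (weight is at least 49): on (a) the weight is 35 (the insurer's 14 is given no effect), < 49, so (a) does not meet the standard.
  Not every element is met, so the policyholder fails to carry Stage I.1.
The insurer prevails on this issue.
— Issue II —
Stage II.1 — burden on policyholder; standard: the preponderance of the evidence (weight exceeds 48).
    (e): 57 > 48 [met]
    (f): 59 (insurer's 34 disregarded) > 48 [met]
  Stage II.1 carried; the burden shifts to the insurer.
Stage II.2 — burden on insurer; standard: any credible evidence (weight is at least 14).
    (g): 14 ≥ 14 [met]
  Stage II.2 carried; the final stage is satisfied.
Every stage carried; the insurer prevails on this issue.
— Issue III —
Stage III.1 — burden on policyholder; standard: the balance of probabilities (weight is at least 50).
    (h): 36 < 50 [not met]
    (i): 49 < 50 [not met]
  The policyholder does not carry Stage III.1.
The analysis ends at Stage III.1; the insurer prevails on this issue.
Per-issue: Issue I → insurer; Issue II → insurer; Issue III → insurer. The policyholder must prevail on every issue; overall, the insurer prevails.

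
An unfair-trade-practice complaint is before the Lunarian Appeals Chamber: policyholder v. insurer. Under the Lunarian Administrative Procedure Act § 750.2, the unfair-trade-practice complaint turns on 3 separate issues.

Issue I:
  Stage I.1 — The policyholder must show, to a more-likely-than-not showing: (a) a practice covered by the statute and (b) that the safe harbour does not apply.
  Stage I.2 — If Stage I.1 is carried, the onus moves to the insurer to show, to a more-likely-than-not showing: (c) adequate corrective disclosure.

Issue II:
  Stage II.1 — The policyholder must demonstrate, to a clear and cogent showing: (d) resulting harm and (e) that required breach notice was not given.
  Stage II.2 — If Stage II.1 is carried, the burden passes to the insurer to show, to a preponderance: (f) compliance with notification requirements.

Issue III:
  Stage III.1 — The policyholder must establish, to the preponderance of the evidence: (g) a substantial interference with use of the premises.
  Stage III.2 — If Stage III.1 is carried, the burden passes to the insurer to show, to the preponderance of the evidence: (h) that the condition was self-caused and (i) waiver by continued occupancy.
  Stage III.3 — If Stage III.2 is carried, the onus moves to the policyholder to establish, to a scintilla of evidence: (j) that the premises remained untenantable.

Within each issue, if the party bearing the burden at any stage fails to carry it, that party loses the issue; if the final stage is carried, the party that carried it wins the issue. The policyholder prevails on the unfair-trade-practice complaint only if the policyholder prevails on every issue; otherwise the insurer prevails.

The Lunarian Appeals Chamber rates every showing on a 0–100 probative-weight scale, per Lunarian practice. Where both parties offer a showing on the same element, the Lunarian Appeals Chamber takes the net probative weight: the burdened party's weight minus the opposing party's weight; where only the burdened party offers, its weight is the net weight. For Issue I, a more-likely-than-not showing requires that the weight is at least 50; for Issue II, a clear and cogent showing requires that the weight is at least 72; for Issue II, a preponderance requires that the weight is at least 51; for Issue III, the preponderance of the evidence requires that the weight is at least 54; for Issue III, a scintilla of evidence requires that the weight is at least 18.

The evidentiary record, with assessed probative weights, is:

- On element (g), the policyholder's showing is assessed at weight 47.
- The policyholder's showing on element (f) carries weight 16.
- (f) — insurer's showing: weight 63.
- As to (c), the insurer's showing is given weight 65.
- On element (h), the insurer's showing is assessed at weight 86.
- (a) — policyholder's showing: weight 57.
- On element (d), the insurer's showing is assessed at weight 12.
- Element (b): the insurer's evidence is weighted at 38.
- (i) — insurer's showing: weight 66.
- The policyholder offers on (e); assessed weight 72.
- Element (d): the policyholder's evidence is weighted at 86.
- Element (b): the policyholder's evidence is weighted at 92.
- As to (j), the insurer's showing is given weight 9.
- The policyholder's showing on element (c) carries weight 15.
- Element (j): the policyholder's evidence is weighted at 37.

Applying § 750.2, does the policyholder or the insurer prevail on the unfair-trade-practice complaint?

insurer

— Issue I —
At Stage I.1 the policyholder must meet a more-likely-than-not showing (weight is at least 50): on (a) the weight is 57, which does reach 50, so (a) meets the standard; on (b) the weight is 92 less the opposing 38 gives net 54, ≥ 50, so (b) meets the standard.
  Stage I.1 is satisfied; the onus moves to the insurer.
At Stage I.2 the insurer must meet a more-likely-than-not showing (weight is at least 50): on (c) the weight is 65 less the opposing 15 gives net 50, ≥ 50, so (c) meets the standard.
  The insurer carries the last stage.
With every stage satisfied, the insurer prevails on this issue.
— Issue II —
Stage II.1 (policyholder, a clear and cogent showing, weight is at least 72): (d) net 86−12=74 ≥ 72 — meets; (e) 72 ≥ 72 — meets.
  All elements met. The burden passes to the insurer.
Stage II.2 (insurer, a preponderance, weight is at least 51): (f) net 63−16=47 < 51 — fails.
  The insurer does not carry Stage II.2.
The analysis ends at Stage II.2; the policyholder prevails on this issue.
— Issue III —
At Stage III.1 the policyholder must meet the preponderance of the evidence (weight is at least 54): on (g) the weight is 47, < 54, so (g) does not meet the standard.
  Stage III.1 not carried; the policyholder fails its burden.
So the insurer prevails on this issue.
Per-issue: Issue I → insurer; Issue II → policyholder; Issue III → insurer. The policyholder must prevail on every issue; overall, the insurer prevails.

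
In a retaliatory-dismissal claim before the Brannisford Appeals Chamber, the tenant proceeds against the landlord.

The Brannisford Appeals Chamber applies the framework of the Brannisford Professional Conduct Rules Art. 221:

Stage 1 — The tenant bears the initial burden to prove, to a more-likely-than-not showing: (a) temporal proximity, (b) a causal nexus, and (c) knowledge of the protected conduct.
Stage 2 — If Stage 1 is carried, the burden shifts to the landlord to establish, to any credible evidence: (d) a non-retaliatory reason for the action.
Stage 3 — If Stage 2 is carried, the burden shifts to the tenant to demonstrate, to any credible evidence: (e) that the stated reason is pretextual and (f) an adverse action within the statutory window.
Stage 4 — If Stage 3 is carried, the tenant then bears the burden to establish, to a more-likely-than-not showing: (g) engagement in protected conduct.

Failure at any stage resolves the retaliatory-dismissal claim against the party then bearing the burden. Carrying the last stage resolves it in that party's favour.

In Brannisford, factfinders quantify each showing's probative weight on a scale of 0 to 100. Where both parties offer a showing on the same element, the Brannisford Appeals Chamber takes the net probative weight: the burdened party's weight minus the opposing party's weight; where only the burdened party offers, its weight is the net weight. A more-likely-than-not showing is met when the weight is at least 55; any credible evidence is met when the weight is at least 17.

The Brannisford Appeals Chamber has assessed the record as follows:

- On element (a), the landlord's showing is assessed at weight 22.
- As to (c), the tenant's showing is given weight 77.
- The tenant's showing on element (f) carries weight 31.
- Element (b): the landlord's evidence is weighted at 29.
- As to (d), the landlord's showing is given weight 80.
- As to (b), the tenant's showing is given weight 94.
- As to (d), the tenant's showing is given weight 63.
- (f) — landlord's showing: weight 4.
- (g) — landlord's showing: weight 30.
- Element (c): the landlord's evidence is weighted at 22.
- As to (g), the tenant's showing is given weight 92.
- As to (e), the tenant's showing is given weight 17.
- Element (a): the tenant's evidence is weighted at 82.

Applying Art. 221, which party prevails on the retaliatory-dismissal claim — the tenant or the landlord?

tenant

At Stage 1 the tenant must meet a more-likely-than-not showing (weight is at least 55): on (a) the weight is 82 less the opposing 22 gives net 60, which does reach 55, so (a) meets the standard; on (b) the weight is 94 less the opposing 29 gives net 65, which does reach 55, so (b) meets the standard; on (c) the weight is 77 less the opposing 22 gives net 55, ≥ 55, so (c) meets the standard.
  Stage 1 is satisfied; the onus moves to the landlord.
At Stage 2 the landlord must meet any credible evidence (weight is at least 17): on (d) the weight is 80 less the opposing 63 gives net 17, which does reach 17, so (d) meets the standard.
  Stage 2 carried; the burden shifts to the tenant.
At Stage 3 the tenant must meet any credible evidence (weight is at least 17): on (e) the weight is 17, ≥ 17, so (e) meets the standard; on (f) the weight is 31 less the opposing 4 gives net 27, ≥ 17, so (f) meets the standard.
  Stage 3 is satisfied; the tenant continues to bear the burden.
At Stage 4 the tenant must meet a more-likely-than-not showing (weight is at least 55): on (g) the weight is 92 less the opposing 30 gives net 62, which does reach 55, so (g) meets the standard.
  The tenant carries the last stage.
Every stage carried; the tenant prevails.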